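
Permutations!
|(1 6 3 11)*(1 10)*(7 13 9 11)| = |(1 6 3 7 13 9 11 10)| = 8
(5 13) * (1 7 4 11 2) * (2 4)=[0, 7, 1, 3, 11, 13, 6, 2, 8, 9, 10, 4, 12, 5]=(1 7 2)(4 11)(5 13)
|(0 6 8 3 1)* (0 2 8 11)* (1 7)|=|(0 6 11)(1 2 8 3 7)|=15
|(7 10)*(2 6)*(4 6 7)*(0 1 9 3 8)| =|(0 1 9 3 8)(2 7 10 4 6)| =5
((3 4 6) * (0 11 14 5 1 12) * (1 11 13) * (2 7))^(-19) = (0 13 1 12)(2 7)(3 6 4)(5 14 11) = [13, 12, 7, 6, 3, 14, 4, 2, 8, 9, 10, 5, 0, 1, 11]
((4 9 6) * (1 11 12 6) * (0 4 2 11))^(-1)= (0 1 9 4)(2 6 12 11)= [1, 9, 6, 3, 0, 5, 12, 7, 8, 4, 10, 2, 11]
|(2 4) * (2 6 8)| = |(2 4 6 8)| = 4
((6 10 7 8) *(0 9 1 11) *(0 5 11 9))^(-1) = (1 9)(5 11)(6 8 7 10) = [0, 9, 2, 3, 4, 11, 8, 10, 7, 1, 6, 5]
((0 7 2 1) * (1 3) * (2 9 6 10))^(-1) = (0 1 3 2 10 6 9 7) = [1, 3, 10, 2, 4, 5, 9, 0, 8, 7, 6]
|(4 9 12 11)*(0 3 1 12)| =|(0 3 1 12 11 4 9)| =7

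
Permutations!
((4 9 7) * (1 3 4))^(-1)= (1 7 9 4 3)= [0, 7, 2, 1, 3, 5, 6, 9, 8, 4]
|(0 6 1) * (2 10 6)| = 5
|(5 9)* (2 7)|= 2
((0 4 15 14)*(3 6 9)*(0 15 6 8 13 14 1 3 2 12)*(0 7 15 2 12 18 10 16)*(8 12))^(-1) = (0 16 10 18 2 14 13 8 9 6 4)(1 15 7 12 3) = [16, 15, 14, 1, 0, 5, 4, 12, 9, 6, 18, 11, 3, 8, 13, 7, 10, 17, 2]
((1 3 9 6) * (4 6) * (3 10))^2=[0, 3, 2, 4, 1, 5, 10, 7, 8, 6, 9]=(1 3 4)(6 10 9)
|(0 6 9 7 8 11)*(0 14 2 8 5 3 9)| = 4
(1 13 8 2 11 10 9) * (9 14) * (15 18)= [0, 13, 11, 3, 4, 5, 6, 7, 2, 1, 14, 10, 12, 8, 9, 18, 16, 17, 15]= (1 13 8 2 11 10 14 9)(15 18)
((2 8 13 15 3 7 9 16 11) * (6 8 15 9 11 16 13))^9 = (16)(2 11 7 3 15)(6 8)(9 13) = [0, 1, 11, 15, 4, 5, 8, 3, 6, 13, 10, 7, 12, 9, 14, 2, 16]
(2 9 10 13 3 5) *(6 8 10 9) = (2 6 8 10 13 3 5) = [0, 1, 6, 5, 4, 2, 8, 7, 10, 9, 13, 11, 12, 3]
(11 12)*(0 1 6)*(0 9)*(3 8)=(0 1 6 9)(3 8)(11 12)=[1, 6, 2, 8, 4, 5, 9, 7, 3, 0, 10, 12, 11]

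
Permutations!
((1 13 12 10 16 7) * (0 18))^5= (0 18)(1 7 16 10 12 13)= [18, 7, 2, 3, 4, 5, 6, 16, 8, 9, 12, 11, 13, 1, 14, 15, 10, 17, 0]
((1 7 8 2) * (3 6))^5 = (1 7 8 2)(3 6) = [0, 7, 1, 6, 4, 5, 3, 8, 2]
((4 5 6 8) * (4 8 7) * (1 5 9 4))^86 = (9)(1 6)(5 7) = [0, 6, 2, 3, 4, 7, 1, 5, 8, 9]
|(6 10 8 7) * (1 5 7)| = 6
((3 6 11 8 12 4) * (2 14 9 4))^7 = (2 8 6 4 14 12 11 3 9) = [0, 1, 8, 9, 14, 5, 4, 7, 6, 2, 10, 3, 11, 13, 12]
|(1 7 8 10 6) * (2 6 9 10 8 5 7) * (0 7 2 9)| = 8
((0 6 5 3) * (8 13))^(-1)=(0 3 5 6)(8 13)=[3, 1, 2, 5, 4, 6, 0, 7, 13, 9, 10, 11, 12, 8]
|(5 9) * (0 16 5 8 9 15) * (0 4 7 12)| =14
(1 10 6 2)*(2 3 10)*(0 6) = (0 6 3 10)(1 2) = [6, 2, 1, 10, 4, 5, 3, 7, 8, 9, 0]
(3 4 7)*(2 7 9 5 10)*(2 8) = (2 7 3 4 9 5 10 8) = [0, 1, 7, 4, 9, 10, 6, 3, 2, 5, 8]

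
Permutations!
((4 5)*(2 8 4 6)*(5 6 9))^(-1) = [0, 1, 6, 3, 8, 9, 4, 7, 2, 5] = (2 6 4 8)(5 9)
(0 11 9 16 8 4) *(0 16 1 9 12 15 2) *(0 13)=(0 11 12 15 2 13)(1 9)(4 16 8)=[11, 9, 13, 3, 16, 5, 6, 7, 4, 1, 10, 12, 15, 0, 14, 2, 8]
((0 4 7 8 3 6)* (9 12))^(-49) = (0 6 3 8 7 4)(9 12) = [6, 1, 2, 8, 0, 5, 3, 4, 7, 12, 10, 11, 9]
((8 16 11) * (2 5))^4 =(8 16 11) =[0, 1, 2, 3, 4, 5, 6, 7, 16, 9, 10, 8, 12, 13, 14, 15, 11]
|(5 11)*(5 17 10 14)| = 5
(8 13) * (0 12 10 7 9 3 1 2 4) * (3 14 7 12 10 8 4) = [10, 2, 3, 1, 0, 5, 6, 9, 13, 14, 12, 11, 8, 4, 7] = (0 10 12 8 13 4)(1 2 3)(7 9 14)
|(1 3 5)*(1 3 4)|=2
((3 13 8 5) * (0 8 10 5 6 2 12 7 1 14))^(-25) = (0 14 1 7 12 2 6 8)(3 5 10 13) = [14, 7, 6, 5, 4, 10, 8, 12, 0, 9, 13, 11, 2, 3, 1]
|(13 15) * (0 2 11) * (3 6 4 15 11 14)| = |(0 2 14 3 6 4 15 13 11)| = 9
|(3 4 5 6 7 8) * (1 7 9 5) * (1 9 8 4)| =|(1 7 4 9 5 6 8 3)| =8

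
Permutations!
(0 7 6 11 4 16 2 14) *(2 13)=(0 7 6 11 4 16 13 2 14)=[7, 1, 14, 3, 16, 5, 11, 6, 8, 9, 10, 4, 12, 2, 0, 15, 13]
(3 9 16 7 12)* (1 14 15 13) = (1 14 15 13)(3 9 16 7 12) = [0, 14, 2, 9, 4, 5, 6, 12, 8, 16, 10, 11, 3, 1, 15, 13, 7]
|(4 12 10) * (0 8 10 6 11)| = |(0 8 10 4 12 6 11)| = 7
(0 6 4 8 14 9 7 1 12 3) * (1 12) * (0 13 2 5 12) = [6, 1, 5, 13, 8, 12, 4, 0, 14, 7, 10, 11, 3, 2, 9] = (0 6 4 8 14 9 7)(2 5 12 3 13)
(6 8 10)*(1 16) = (1 16)(6 8 10) = [0, 16, 2, 3, 4, 5, 8, 7, 10, 9, 6, 11, 12, 13, 14, 15, 1]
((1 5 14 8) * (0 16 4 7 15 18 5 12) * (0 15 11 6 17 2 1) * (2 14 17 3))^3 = (0 7 3 12 5 8 4 6 1 18 14 16 11 2 15 17) = [7, 18, 15, 12, 6, 8, 1, 3, 4, 9, 10, 2, 5, 13, 16, 17, 11, 0, 14]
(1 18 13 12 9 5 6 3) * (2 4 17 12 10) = (1 18 13 10 2 4 17 12 9 5 6 3) = [0, 18, 4, 1, 17, 6, 3, 7, 8, 5, 2, 11, 9, 10, 14, 15, 16, 12, 13]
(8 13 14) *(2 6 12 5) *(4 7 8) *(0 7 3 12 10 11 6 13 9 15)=(0 7 8 9 15)(2 13 14 4 3 12 5)(6 10 11)=[7, 1, 13, 12, 3, 2, 10, 8, 9, 15, 11, 6, 5, 14, 4, 0]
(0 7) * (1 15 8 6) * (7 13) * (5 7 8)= (0 13 8 6 1 15 5 7)= [13, 15, 2, 3, 4, 7, 1, 0, 6, 9, 10, 11, 12, 8, 14, 5]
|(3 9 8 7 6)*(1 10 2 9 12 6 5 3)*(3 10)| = |(1 3 12 6)(2 9 8 7 5 10)| = 12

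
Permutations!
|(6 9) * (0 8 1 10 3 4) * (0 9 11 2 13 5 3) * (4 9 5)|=8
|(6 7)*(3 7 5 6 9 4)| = 4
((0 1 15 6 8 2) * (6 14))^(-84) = [0, 1, 2, 3, 4, 5, 6, 7, 8, 9, 10, 11, 12, 13, 14, 15] = (15)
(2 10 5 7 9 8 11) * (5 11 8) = [0, 1, 10, 3, 4, 7, 6, 9, 8, 5, 11, 2] = (2 10 11)(5 7 9)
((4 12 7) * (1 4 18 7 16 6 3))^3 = (1 16)(3 12)(4 6)(7 18) = [0, 16, 2, 12, 6, 5, 4, 18, 8, 9, 10, 11, 3, 13, 14, 15, 1, 17, 7]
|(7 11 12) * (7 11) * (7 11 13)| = |(7 11 12 13)| = 4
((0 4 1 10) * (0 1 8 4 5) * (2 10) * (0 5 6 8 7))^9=[7, 1, 2, 3, 8, 5, 0, 4, 6, 9, 10]=(10)(0 7 4 8 6)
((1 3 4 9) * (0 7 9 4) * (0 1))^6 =[0, 1, 2, 3, 4, 5, 6, 7, 8, 9] =(9)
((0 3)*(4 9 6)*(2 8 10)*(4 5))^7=[3, 1, 8, 0, 5, 6, 9, 7, 10, 4, 2]=(0 3)(2 8 10)(4 5 6 9)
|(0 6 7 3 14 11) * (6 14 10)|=|(0 14 11)(3 10 6 7)|=12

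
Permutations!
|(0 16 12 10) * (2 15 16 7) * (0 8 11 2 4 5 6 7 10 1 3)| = 20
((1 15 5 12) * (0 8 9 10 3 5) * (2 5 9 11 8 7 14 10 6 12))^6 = (0 6 14 1 3)(7 12 10 15 9) = [6, 3, 2, 0, 4, 5, 14, 12, 8, 7, 15, 11, 10, 13, 1, 9]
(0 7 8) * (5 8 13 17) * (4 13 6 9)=(0 7 6 9 4 13 17 5 8)=[7, 1, 2, 3, 13, 8, 9, 6, 0, 4, 10, 11, 12, 17, 14, 15, 16, 5]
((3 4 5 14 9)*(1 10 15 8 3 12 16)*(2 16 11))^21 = [0, 9, 5, 16, 1, 10, 6, 7, 2, 8, 12, 4, 3, 13, 15, 11, 14] = (1 9 8 2 5 10 12 3 16 14 15 11 4)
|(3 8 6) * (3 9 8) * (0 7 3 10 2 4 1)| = |(0 7 3 10 2 4 1)(6 9 8)| = 21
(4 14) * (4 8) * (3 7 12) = [0, 1, 2, 7, 14, 5, 6, 12, 4, 9, 10, 11, 3, 13, 8] = (3 7 12)(4 14 8)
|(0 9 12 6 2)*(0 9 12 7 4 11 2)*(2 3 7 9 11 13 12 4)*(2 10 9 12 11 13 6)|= 24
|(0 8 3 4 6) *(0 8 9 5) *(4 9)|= 7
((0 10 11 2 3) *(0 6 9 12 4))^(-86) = (0 3 4 2 12 11 9 10 6) = [3, 1, 12, 4, 2, 5, 0, 7, 8, 10, 6, 9, 11]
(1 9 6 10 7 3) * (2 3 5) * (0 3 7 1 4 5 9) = (0 3 4 5 2 7 9 6 10 1) = [3, 0, 7, 4, 5, 2, 10, 9, 8, 6, 1]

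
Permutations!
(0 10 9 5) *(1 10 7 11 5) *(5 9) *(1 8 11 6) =(0 7 6 1 10 5)(8 11 9) =[7, 10, 2, 3, 4, 0, 1, 6, 11, 8, 5, 9]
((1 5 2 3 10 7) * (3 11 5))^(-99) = [0, 3, 2, 10, 4, 5, 6, 1, 8, 9, 7, 11] = (11)(1 3 10 7)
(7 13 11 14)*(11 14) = (7 13 14) = [0, 1, 2, 3, 4, 5, 6, 13, 8, 9, 10, 11, 12, 14, 7]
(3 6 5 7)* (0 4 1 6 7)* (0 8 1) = (0 4)(1 6 5 8)(3 7) = [4, 6, 2, 7, 0, 8, 5, 3, 1]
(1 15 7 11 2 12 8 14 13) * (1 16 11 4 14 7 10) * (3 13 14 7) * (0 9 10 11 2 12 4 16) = (0 9 10 1 15 11 12 8 3 13)(2 4 7 16) = [9, 15, 4, 13, 7, 5, 6, 16, 3, 10, 1, 12, 8, 0, 14, 11, 2]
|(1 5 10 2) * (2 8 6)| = |(1 5 10 8 6 2)| = 6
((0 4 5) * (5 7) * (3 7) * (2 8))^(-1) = (0 5 7 3 4)(2 8) = [5, 1, 8, 4, 0, 7, 6, 3, 2]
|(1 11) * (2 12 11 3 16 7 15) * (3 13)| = 9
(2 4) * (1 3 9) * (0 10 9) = (0 10 9 1 3)(2 4) = [10, 3, 4, 0, 2, 5, 6, 7, 8, 1, 9]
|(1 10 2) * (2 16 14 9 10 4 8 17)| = 20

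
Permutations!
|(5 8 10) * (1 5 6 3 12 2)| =8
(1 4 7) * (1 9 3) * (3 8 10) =(1 4 7 9 8 10 3) =[0, 4, 2, 1, 7, 5, 6, 9, 10, 8, 3]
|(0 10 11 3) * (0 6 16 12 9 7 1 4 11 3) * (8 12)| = 12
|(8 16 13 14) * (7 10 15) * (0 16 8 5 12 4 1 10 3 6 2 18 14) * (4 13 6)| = 18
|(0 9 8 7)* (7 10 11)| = |(0 9 8 10 11 7)| = 6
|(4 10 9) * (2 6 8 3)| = 12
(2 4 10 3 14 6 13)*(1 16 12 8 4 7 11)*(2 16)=[0, 2, 7, 14, 10, 5, 13, 11, 4, 9, 3, 1, 8, 16, 6, 15, 12]=(1 2 7 11)(3 14 6 13 16 12 8 4 10)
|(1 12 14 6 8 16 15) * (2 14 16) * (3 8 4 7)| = 28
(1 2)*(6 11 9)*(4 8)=(1 2)(4 8)(6 11 9)=[0, 2, 1, 3, 8, 5, 11, 7, 4, 6, 10, 9]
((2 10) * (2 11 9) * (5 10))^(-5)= (11)= [0, 1, 2, 3, 4, 5, 6, 7, 8, 9, 10, 11]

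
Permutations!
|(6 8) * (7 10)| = 2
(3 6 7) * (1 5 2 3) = (1 5 2 3 6 7) = [0, 5, 3, 6, 4, 2, 7, 1]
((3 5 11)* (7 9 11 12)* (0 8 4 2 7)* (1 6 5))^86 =(0 4 7 11 1 5)(2 9 3 6 12 8) =[4, 5, 9, 6, 7, 0, 12, 11, 2, 3, 10, 1, 8]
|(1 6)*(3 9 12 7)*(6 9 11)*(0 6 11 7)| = 10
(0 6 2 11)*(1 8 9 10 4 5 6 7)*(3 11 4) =(0 7 1 8 9 10 3 11)(2 4 5 6) =[7, 8, 4, 11, 5, 6, 2, 1, 9, 10, 3, 0]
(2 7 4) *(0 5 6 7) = (0 5 6 7 4 2) = [5, 1, 0, 3, 2, 6, 7, 4]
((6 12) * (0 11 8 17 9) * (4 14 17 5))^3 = [5, 1, 2, 3, 9, 17, 12, 7, 14, 8, 10, 4, 6, 13, 0, 15, 16, 11] = (0 5 17 11 4 9 8 14)(6 12)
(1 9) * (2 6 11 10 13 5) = (1 9)(2 6 11 10 13 5) = [0, 9, 6, 3, 4, 2, 11, 7, 8, 1, 13, 10, 12, 5]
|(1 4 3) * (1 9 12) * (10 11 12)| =|(1 4 3 9 10 11 12)| =7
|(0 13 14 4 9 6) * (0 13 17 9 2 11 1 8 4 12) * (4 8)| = 28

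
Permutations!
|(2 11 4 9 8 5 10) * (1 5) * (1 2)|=15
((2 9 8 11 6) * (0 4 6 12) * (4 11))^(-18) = (12)(2 8 6 9 4) = [0, 1, 8, 3, 2, 5, 9, 7, 6, 4, 10, 11, 12]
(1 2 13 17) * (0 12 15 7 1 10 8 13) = [12, 2, 0, 3, 4, 5, 6, 1, 13, 9, 8, 11, 15, 17, 14, 7, 16, 10] = (0 12 15 7 1 2)(8 13 17 10)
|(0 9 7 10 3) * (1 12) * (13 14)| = |(0 9 7 10 3)(1 12)(13 14)| = 10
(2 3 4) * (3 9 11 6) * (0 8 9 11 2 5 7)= (0 8 9 2 11 6 3 4 5 7)= [8, 1, 11, 4, 5, 7, 3, 0, 9, 2, 10, 6]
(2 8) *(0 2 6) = (0 2 8 6) = [2, 1, 8, 3, 4, 5, 0, 7, 6]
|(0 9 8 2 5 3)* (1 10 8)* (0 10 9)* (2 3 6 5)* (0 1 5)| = |(0 1 9 5 6)(3 10 8)| = 15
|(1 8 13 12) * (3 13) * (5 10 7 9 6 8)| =10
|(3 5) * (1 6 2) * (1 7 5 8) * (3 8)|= 6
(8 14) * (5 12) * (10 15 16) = (5 12)(8 14)(10 15 16) = [0, 1, 2, 3, 4, 12, 6, 7, 14, 9, 15, 11, 5, 13, 8, 16, 10]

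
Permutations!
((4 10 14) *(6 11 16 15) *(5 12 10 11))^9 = (16) = [0, 1, 2, 3, 4, 5, 6, 7, 8, 9, 10, 11, 12, 13, 14, 15, 16]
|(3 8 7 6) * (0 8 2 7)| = |(0 8)(2 7 6 3)| = 4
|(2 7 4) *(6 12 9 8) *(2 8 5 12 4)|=6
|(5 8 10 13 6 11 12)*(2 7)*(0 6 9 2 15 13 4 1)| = |(0 6 11 12 5 8 10 4 1)(2 7 15 13 9)| = 45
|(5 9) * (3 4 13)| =6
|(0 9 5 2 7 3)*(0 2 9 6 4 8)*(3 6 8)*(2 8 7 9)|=|(0 7 6 4 3 8)(2 9 5)|=6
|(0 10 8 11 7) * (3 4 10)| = |(0 3 4 10 8 11 7)| = 7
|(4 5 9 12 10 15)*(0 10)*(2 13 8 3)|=28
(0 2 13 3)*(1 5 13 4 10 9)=[2, 5, 4, 0, 10, 13, 6, 7, 8, 1, 9, 11, 12, 3]=(0 2 4 10 9 1 5 13 3)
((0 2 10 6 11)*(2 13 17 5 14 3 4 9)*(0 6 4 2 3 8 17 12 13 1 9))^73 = (0 3 4 9 10 1 2)(5 14 8 17)(6 11)(12 13) = [3, 2, 0, 4, 9, 14, 11, 7, 17, 10, 1, 6, 13, 12, 8, 15, 16, 5]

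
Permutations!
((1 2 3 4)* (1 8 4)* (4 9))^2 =(1 3 2)(4 9 8) =[0, 3, 1, 2, 9, 5, 6, 7, 4, 8]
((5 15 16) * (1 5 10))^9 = (1 10 16 15 5) = [0, 10, 2, 3, 4, 1, 6, 7, 8, 9, 16, 11, 12, 13, 14, 5, 15]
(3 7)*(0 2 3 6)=(0 2 3 7 6)=[2, 1, 3, 7, 4, 5, 0, 6]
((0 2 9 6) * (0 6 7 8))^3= (0 7 2 8 9)= [7, 1, 8, 3, 4, 5, 6, 2, 9, 0]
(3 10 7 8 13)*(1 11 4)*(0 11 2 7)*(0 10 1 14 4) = (0 11)(1 2 7 8 13 3)(4 14) = [11, 2, 7, 1, 14, 5, 6, 8, 13, 9, 10, 0, 12, 3, 4]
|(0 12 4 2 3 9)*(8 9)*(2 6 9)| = |(0 12 4 6 9)(2 3 8)| = 15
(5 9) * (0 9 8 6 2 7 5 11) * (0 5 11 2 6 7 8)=(0 9 2 8 7 11 5)=[9, 1, 8, 3, 4, 0, 6, 11, 7, 2, 10, 5]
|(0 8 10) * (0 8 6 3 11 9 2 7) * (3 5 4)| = |(0 6 5 4 3 11 9 2 7)(8 10)| = 18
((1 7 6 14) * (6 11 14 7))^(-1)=(1 14 11 7 6)=[0, 14, 2, 3, 4, 5, 1, 6, 8, 9, 10, 7, 12, 13, 11]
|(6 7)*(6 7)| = |(7)| = 1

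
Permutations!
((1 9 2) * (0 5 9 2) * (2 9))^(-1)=(0 9 1 2 5)=[9, 2, 5, 3, 4, 0, 6, 7, 8, 1]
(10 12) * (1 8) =(1 8)(10 12) =[0, 8, 2, 3, 4, 5, 6, 7, 1, 9, 12, 11, 10]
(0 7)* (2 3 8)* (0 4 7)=(2 3 8)(4 7)=[0, 1, 3, 8, 7, 5, 6, 4, 2]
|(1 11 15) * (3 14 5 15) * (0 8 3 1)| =6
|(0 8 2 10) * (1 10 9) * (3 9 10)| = 12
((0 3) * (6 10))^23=(0 3)(6 10)=[3, 1, 2, 0, 4, 5, 10, 7, 8, 9, 6]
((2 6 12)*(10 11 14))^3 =(14) =[0, 1, 2, 3, 4, 5, 6, 7, 8, 9, 10, 11, 12, 13, 14]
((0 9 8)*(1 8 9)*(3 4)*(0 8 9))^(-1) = [9, 0, 2, 4, 3, 5, 6, 7, 8, 1] = (0 9 1)(3 4)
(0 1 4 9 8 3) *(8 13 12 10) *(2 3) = (0 1 4 9 13 12 10 8 2 3) = [1, 4, 3, 0, 9, 5, 6, 7, 2, 13, 8, 11, 10, 12]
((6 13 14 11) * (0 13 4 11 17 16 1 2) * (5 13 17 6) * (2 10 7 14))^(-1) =[2, 16, 13, 3, 6, 11, 14, 10, 8, 9, 1, 4, 12, 5, 7, 15, 17, 0] =(0 2 13 5 11 4 6 14 7 10 1 16 17)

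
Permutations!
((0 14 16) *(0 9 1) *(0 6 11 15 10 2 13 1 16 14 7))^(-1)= (0 7)(1 13 2 10 15 11 6)(9 16)= [7, 13, 10, 3, 4, 5, 1, 0, 8, 16, 15, 6, 12, 2, 14, 11, 9]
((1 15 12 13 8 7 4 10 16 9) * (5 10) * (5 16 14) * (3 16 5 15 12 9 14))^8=(1 3 8 15 5 12 16 7 9 10 13 14 4)=[0, 3, 2, 8, 1, 12, 6, 9, 15, 10, 13, 11, 16, 14, 4, 5, 7]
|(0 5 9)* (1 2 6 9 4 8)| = 8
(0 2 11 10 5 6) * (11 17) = [2, 1, 17, 3, 4, 6, 0, 7, 8, 9, 5, 10, 12, 13, 14, 15, 16, 11] = (0 2 17 11 10 5 6)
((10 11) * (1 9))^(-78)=(11)=[0, 1, 2, 3, 4, 5, 6, 7, 8, 9, 10, 11]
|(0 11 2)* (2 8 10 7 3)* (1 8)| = |(0 11 1 8 10 7 3 2)| = 8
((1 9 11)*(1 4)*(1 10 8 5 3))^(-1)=(1 3 5 8 10 4 11 9)=[0, 3, 2, 5, 11, 8, 6, 7, 10, 1, 4, 9]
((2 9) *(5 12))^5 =(2 9)(5 12) =[0, 1, 9, 3, 4, 12, 6, 7, 8, 2, 10, 11, 5]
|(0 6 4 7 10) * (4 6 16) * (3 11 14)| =|(0 16 4 7 10)(3 11 14)| =15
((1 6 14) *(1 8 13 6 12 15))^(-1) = (1 15 12)(6 13 8 14) = [0, 15, 2, 3, 4, 5, 13, 7, 14, 9, 10, 11, 1, 8, 6, 12]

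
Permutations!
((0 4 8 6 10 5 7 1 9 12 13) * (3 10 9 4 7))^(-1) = (0 13 12 9 6 8 4 1 7)(3 5 10) = [13, 7, 2, 5, 1, 10, 8, 0, 4, 6, 3, 11, 9, 12]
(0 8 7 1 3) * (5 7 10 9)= [8, 3, 2, 0, 4, 7, 6, 1, 10, 5, 9]= (0 8 10 9 5 7 1 3)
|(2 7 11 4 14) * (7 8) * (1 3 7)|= 8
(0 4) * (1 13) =[4, 13, 2, 3, 0, 5, 6, 7, 8, 9, 10, 11, 12, 1] =(0 4)(1 13)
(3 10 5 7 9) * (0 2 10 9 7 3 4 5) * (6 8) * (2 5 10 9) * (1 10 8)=[5, 10, 9, 2, 8, 3, 1, 7, 6, 4, 0]=(0 5 3 2 9 4 8 6 1 10)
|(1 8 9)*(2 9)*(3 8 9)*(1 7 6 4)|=|(1 9 7 6 4)(2 3 8)|=15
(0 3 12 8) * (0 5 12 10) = [3, 1, 2, 10, 4, 12, 6, 7, 5, 9, 0, 11, 8] = (0 3 10)(5 12 8)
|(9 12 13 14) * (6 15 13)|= |(6 15 13 14 9 12)|= 6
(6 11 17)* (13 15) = (6 11 17)(13 15) = [0, 1, 2, 3, 4, 5, 11, 7, 8, 9, 10, 17, 12, 15, 14, 13, 16, 6]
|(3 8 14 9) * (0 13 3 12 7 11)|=9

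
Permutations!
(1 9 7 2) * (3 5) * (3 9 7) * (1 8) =[0, 7, 8, 5, 4, 9, 6, 2, 1, 3] =(1 7 2 8)(3 5 9)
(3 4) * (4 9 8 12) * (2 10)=[0, 1, 10, 9, 3, 5, 6, 7, 12, 8, 2, 11, 4]=(2 10)(3 9 8 12 4)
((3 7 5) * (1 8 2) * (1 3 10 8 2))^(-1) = (1 8 10 5 7 3 2) = [0, 8, 1, 2, 4, 7, 6, 3, 10, 9, 5]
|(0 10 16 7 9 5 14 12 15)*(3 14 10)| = 5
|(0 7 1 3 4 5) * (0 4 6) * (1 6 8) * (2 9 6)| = |(0 7 2 9 6)(1 3 8)(4 5)| = 30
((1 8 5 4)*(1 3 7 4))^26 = (1 5 8)(3 4 7) = [0, 5, 2, 4, 7, 8, 6, 3, 1]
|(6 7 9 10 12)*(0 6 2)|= 7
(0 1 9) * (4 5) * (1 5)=(0 5 4 1 9)=[5, 9, 2, 3, 1, 4, 6, 7, 8, 0]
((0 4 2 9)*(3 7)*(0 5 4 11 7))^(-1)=(0 3 7 11)(2 4 5 9)=[3, 1, 4, 7, 5, 9, 6, 11, 8, 2, 10, 0]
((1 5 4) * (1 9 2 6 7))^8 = (1 5 4 9 2 6 7) = [0, 5, 6, 3, 9, 4, 7, 1, 8, 2]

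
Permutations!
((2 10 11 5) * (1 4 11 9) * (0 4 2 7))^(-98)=[11, 10, 9, 3, 5, 0, 6, 4, 8, 2, 1, 7]=(0 11 7 4 5)(1 10)(2 9)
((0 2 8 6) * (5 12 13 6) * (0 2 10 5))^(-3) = (0 6 5 8 13 10 2 12) = [6, 1, 12, 3, 4, 8, 5, 7, 13, 9, 2, 11, 0, 10]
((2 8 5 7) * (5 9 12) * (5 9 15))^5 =(15)(9 12) =[0, 1, 2, 3, 4, 5, 6, 7, 8, 12, 10, 11, 9, 13, 14, 15]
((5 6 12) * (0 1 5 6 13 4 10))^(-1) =(0 10 4 13 5 1)(6 12) =[10, 0, 2, 3, 13, 1, 12, 7, 8, 9, 4, 11, 6, 5]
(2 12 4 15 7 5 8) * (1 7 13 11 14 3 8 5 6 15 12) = (1 7 6 15 13 11 14 3 8 2)(4 12) = [0, 7, 1, 8, 12, 5, 15, 6, 2, 9, 10, 14, 4, 11, 3, 13]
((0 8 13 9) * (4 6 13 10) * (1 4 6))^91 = (0 8 10 6 13 9)(1 4) = [8, 4, 2, 3, 1, 5, 13, 7, 10, 0, 6, 11, 12, 9]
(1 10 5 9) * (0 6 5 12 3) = [6, 10, 2, 0, 4, 9, 5, 7, 8, 1, 12, 11, 3] = (0 6 5 9 1 10 12 3)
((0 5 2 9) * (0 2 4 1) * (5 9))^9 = (0 5)(1 2)(4 9) = [5, 2, 1, 3, 9, 0, 6, 7, 8, 4]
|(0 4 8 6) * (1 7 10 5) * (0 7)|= |(0 4 8 6 7 10 5 1)|= 8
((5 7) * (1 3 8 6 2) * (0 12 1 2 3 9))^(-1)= [9, 12, 2, 6, 4, 7, 8, 5, 3, 1, 10, 11, 0]= (0 9 1 12)(3 6 8)(5 7)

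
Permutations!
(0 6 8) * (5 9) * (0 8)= (0 6)(5 9)= [6, 1, 2, 3, 4, 9, 0, 7, 8, 5]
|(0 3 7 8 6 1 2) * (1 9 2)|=7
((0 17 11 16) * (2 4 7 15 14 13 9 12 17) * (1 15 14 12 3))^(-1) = (0 16 11 17 12 15 1 3 9 13 14 7 4 2) = [16, 3, 0, 9, 2, 5, 6, 4, 8, 13, 10, 17, 15, 14, 7, 1, 11, 12]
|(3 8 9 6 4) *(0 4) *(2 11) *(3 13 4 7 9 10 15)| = 4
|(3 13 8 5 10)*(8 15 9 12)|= 8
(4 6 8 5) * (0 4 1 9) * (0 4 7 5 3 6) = [7, 9, 2, 6, 0, 1, 8, 5, 3, 4] = (0 7 5 1 9 4)(3 6 8)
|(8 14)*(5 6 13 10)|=|(5 6 13 10)(8 14)|=4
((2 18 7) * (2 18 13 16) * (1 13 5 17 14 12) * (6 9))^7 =[0, 12, 16, 3, 4, 2, 9, 18, 8, 6, 10, 11, 14, 1, 17, 15, 13, 5, 7] =(1 12 14 17 5 2 16 13)(6 9)(7 18)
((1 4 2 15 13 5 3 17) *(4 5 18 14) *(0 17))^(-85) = (2 4 14 18 13 15) = [0, 1, 4, 3, 14, 5, 6, 7, 8, 9, 10, 11, 12, 15, 18, 2, 16, 17, 13]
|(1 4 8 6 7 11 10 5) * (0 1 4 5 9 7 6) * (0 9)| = |(0 1 5 4 8 9 7 11 10)| = 9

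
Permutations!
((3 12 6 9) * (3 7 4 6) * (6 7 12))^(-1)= [0, 1, 2, 12, 7, 5, 3, 4, 8, 6, 10, 11, 9]= (3 12 9 6)(4 7)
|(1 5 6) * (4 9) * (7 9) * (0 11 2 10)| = |(0 11 2 10)(1 5 6)(4 7 9)| = 12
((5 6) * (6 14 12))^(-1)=(5 6 12 14)=[0, 1, 2, 3, 4, 6, 12, 7, 8, 9, 10, 11, 14, 13, 5]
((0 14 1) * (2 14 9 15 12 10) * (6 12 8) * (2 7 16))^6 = (0 10)(1 12)(2 8)(6 14)(7 9)(15 16) = [10, 12, 8, 3, 4, 5, 14, 9, 2, 7, 0, 11, 1, 13, 6, 16, 15]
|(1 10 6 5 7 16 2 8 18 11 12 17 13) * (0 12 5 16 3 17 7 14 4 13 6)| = |(0 12 7 3 17 6 16 2 8 18 11 5 14 4 13 1 10)| = 17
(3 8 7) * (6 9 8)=[0, 1, 2, 6, 4, 5, 9, 3, 7, 8]=(3 6 9 8 7)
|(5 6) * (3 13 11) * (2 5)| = |(2 5 6)(3 13 11)| = 3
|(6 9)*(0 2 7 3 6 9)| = |(9)(0 2 7 3 6)| = 5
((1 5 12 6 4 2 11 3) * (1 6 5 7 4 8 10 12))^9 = (1 12 8 3 2 7 5 10 6 11 4) = [0, 12, 7, 2, 1, 10, 11, 5, 3, 9, 6, 4, 8]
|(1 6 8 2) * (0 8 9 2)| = |(0 8)(1 6 9 2)| = 4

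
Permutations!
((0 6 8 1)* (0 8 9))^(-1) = (0 9 6)(1 8) = [9, 8, 2, 3, 4, 5, 0, 7, 1, 6]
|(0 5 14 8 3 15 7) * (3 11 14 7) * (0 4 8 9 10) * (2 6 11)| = |(0 5 7 4 8 2 6 11 14 9 10)(3 15)| = 22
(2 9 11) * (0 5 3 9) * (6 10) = (0 5 3 9 11 2)(6 10) = [5, 1, 0, 9, 4, 3, 10, 7, 8, 11, 6, 2]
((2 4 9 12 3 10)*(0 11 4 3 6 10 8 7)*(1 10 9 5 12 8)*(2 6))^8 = [10, 4, 0, 11, 9, 8, 12, 1, 3, 2, 5, 6, 7] = (0 10 5 8 3 11 6 12 7 1 4 9 2)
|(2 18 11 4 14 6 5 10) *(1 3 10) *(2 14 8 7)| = 6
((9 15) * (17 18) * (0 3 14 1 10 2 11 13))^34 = (18)(0 14 10 11)(1 2 13 3) = [14, 2, 13, 1, 4, 5, 6, 7, 8, 9, 11, 0, 12, 3, 10, 15, 16, 17, 18]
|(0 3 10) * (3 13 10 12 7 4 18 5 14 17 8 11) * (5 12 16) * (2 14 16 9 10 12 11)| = 20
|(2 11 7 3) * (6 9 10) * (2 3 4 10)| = 7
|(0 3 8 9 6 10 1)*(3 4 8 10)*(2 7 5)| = 24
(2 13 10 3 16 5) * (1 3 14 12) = (1 3 16 5 2 13 10 14 12) = [0, 3, 13, 16, 4, 2, 6, 7, 8, 9, 14, 11, 1, 10, 12, 15, 5]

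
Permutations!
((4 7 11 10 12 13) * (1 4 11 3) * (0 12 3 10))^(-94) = (0 13)(1 4 7 10 3)(11 12) = [13, 4, 2, 1, 7, 5, 6, 10, 8, 9, 3, 12, 11, 0]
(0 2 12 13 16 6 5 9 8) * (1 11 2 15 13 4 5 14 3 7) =(0 15 13 16 6 14 3 7 1 11 2 12 4 5 9 8) =[15, 11, 12, 7, 5, 9, 14, 1, 0, 8, 10, 2, 4, 16, 3, 13, 6]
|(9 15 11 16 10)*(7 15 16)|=|(7 15 11)(9 16 10)|=3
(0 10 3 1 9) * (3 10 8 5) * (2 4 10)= [8, 9, 4, 1, 10, 3, 6, 7, 5, 0, 2]= (0 8 5 3 1 9)(2 4 10)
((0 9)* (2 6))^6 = (9) = [0, 1, 2, 3, 4, 5, 6, 7, 8, 9]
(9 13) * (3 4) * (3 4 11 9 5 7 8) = [0, 1, 2, 11, 4, 7, 6, 8, 3, 13, 10, 9, 12, 5] = (3 11 9 13 5 7 8)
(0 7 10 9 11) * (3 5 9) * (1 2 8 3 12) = (0 7 10 12 1 2 8 3 5 9 11) = [7, 2, 8, 5, 4, 9, 6, 10, 3, 11, 12, 0, 1]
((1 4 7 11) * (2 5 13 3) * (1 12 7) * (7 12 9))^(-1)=(1 4)(2 3 13 5)(7 9 11)=[0, 4, 3, 13, 1, 2, 6, 9, 8, 11, 10, 7, 12, 5]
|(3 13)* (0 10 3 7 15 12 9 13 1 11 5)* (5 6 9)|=|(0 10 3 1 11 6 9 13 7 15 12 5)|=12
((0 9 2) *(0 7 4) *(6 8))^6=(0 9 2 7 4)=[9, 1, 7, 3, 0, 5, 6, 4, 8, 2]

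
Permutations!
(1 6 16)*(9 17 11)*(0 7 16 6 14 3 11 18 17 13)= (0 7 16 1 14 3 11 9 13)(17 18)= [7, 14, 2, 11, 4, 5, 6, 16, 8, 13, 10, 9, 12, 0, 3, 15, 1, 18, 17]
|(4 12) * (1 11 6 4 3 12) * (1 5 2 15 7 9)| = 18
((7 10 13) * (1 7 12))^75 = [0, 1, 2, 3, 4, 5, 6, 7, 8, 9, 10, 11, 12, 13] = (13)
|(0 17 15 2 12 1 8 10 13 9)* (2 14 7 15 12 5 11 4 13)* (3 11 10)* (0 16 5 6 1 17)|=12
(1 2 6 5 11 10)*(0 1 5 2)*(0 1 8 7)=(0 8 7)(2 6)(5 11 10)=[8, 1, 6, 3, 4, 11, 2, 0, 7, 9, 5, 10]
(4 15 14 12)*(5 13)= (4 15 14 12)(5 13)= [0, 1, 2, 3, 15, 13, 6, 7, 8, 9, 10, 11, 4, 5, 12, 14]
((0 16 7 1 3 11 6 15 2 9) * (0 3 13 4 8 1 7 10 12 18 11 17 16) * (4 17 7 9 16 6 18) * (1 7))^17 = [0, 6, 12, 17, 9, 5, 16, 1, 3, 13, 8, 18, 7, 15, 14, 10, 4, 2, 11] = (1 6 16 4 9 13 15 10 8 3 17 2 12 7)(11 18)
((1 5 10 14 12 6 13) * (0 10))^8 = (14) = [0, 1, 2, 3, 4, 5, 6, 7, 8, 9, 10, 11, 12, 13, 14]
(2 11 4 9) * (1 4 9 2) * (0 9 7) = (0 9 1 4 2 11 7) = [9, 4, 11, 3, 2, 5, 6, 0, 8, 1, 10, 7]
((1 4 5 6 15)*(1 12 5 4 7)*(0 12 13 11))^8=[12, 1, 2, 3, 4, 6, 15, 7, 8, 9, 10, 0, 5, 11, 14, 13]=(0 12 5 6 15 13 11)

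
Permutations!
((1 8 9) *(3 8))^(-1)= (1 9 8 3)= [0, 9, 2, 1, 4, 5, 6, 7, 3, 8]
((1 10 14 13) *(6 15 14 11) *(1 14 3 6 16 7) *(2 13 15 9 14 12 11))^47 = [0, 7, 10, 9, 4, 5, 14, 16, 8, 15, 1, 12, 13, 2, 3, 6, 11] = (1 7 16 11 12 13 2 10)(3 9 15 6 14)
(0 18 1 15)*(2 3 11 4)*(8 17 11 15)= [18, 8, 3, 15, 2, 5, 6, 7, 17, 9, 10, 4, 12, 13, 14, 0, 16, 11, 1]= (0 18 1 8 17 11 4 2 3 15)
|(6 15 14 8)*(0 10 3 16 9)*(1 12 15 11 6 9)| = 10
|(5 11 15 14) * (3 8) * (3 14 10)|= |(3 8 14 5 11 15 10)|= 7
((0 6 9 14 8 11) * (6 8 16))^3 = (6 16 14 9) = [0, 1, 2, 3, 4, 5, 16, 7, 8, 6, 10, 11, 12, 13, 9, 15, 14]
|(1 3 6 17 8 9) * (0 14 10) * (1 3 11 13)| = |(0 14 10)(1 11 13)(3 6 17 8 9)| = 15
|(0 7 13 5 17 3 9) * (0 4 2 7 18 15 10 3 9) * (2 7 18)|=|(0 2 18 15 10 3)(4 7 13 5 17 9)|=6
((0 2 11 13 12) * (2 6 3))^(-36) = [12, 1, 3, 6, 4, 5, 0, 7, 8, 9, 10, 2, 13, 11] = (0 12 13 11 2 3 6)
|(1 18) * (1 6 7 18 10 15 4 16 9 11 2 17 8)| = |(1 10 15 4 16 9 11 2 17 8)(6 7 18)| = 30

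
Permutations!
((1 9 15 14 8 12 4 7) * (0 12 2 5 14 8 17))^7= (0 8 4 5 1 17 15 12 2 7 14 9)= [8, 17, 7, 3, 5, 1, 6, 14, 4, 0, 10, 11, 2, 13, 9, 12, 16, 15]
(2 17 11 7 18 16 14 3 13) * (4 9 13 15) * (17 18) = [0, 1, 18, 15, 9, 5, 6, 17, 8, 13, 10, 7, 12, 2, 3, 4, 14, 11, 16] = (2 18 16 14 3 15 4 9 13)(7 17 11)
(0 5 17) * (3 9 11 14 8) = (0 5 17)(3 9 11 14 8) = [5, 1, 2, 9, 4, 17, 6, 7, 3, 11, 10, 14, 12, 13, 8, 15, 16, 0]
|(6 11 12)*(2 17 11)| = 5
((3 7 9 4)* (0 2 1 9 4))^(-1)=(0 9 1 2)(3 4 7)=[9, 2, 0, 4, 7, 5, 6, 3, 8, 1]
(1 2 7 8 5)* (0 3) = [3, 2, 7, 0, 4, 1, 6, 8, 5] = (0 3)(1 2 7 8 5)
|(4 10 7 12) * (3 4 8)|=|(3 4 10 7 12 8)|=6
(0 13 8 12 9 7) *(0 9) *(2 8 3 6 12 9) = (0 13 3 6 12)(2 8 9 7) = [13, 1, 8, 6, 4, 5, 12, 2, 9, 7, 10, 11, 0, 3]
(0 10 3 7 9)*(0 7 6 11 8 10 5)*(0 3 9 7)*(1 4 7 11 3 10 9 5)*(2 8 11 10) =(11)(0 1 4 7 10 5 2 8 9)(3 6) =[1, 4, 8, 6, 7, 2, 3, 10, 9, 0, 5, 11]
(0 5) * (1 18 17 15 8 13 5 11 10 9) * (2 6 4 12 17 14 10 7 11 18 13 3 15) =(0 18 14 10 9 1 13 5)(2 6 4 12 17)(3 15 8)(7 11) =[18, 13, 6, 15, 12, 0, 4, 11, 3, 1, 9, 7, 17, 5, 10, 8, 16, 2, 14]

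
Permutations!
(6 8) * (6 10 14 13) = (6 8 10 14 13) = [0, 1, 2, 3, 4, 5, 8, 7, 10, 9, 14, 11, 12, 6, 13]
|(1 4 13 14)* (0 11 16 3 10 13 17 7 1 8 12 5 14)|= |(0 11 16 3 10 13)(1 4 17 7)(5 14 8 12)|= 12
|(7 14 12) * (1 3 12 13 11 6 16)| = |(1 3 12 7 14 13 11 6 16)| = 9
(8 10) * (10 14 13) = (8 14 13 10) = [0, 1, 2, 3, 4, 5, 6, 7, 14, 9, 8, 11, 12, 10, 13]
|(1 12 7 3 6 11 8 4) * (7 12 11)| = |(12)(1 11 8 4)(3 6 7)| = 12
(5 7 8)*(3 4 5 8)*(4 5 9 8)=(3 5 7)(4 9 8)=[0, 1, 2, 5, 9, 7, 6, 3, 4, 8]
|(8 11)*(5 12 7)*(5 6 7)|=2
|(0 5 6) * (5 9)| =|(0 9 5 6)| =4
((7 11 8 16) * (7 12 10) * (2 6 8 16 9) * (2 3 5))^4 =(2 3 8)(5 9 6)(7 10 12 16 11) =[0, 1, 3, 8, 4, 9, 5, 10, 2, 6, 12, 7, 16, 13, 14, 15, 11]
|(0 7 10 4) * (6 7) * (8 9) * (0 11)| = |(0 6 7 10 4 11)(8 9)| = 6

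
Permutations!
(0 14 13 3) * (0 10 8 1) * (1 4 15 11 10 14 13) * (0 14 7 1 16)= (0 13 3 7 1 14 16)(4 15 11 10 8)= [13, 14, 2, 7, 15, 5, 6, 1, 4, 9, 8, 10, 12, 3, 16, 11, 0]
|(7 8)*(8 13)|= |(7 13 8)|= 3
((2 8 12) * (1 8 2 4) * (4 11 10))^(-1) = [0, 4, 2, 3, 10, 5, 6, 7, 1, 9, 11, 12, 8] = (1 4 10 11 12 8)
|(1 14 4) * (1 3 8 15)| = |(1 14 4 3 8 15)| = 6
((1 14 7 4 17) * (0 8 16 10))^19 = [10, 17, 2, 3, 7, 5, 6, 14, 0, 9, 16, 11, 12, 13, 1, 15, 8, 4] = (0 10 16 8)(1 17 4 7 14)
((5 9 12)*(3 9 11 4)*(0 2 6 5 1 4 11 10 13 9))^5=(0 13 3 10 4 5 1 6 12 2 9)=[13, 6, 9, 10, 5, 1, 12, 7, 8, 0, 4, 11, 2, 3]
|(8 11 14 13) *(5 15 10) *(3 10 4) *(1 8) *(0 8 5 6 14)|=9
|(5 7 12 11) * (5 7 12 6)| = |(5 12 11 7 6)| = 5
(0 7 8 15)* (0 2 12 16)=(0 7 8 15 2 12 16)=[7, 1, 12, 3, 4, 5, 6, 8, 15, 9, 10, 11, 16, 13, 14, 2, 0]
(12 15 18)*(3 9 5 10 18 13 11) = (3 9 5 10 18 12 15 13 11) = [0, 1, 2, 9, 4, 10, 6, 7, 8, 5, 18, 3, 15, 11, 14, 13, 16, 17, 12]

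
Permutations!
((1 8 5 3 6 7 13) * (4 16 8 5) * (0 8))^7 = (0 16 4 8)(1 5 3 6 7 13) = [16, 5, 2, 6, 8, 3, 7, 13, 0, 9, 10, 11, 12, 1, 14, 15, 4]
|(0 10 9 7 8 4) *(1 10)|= 7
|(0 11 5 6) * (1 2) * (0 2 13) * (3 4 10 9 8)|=35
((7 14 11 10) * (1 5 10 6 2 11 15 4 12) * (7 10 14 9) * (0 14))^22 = (0 14 15 4 12 1 5)(2 11 6) = [14, 5, 11, 3, 12, 0, 2, 7, 8, 9, 10, 6, 1, 13, 15, 4]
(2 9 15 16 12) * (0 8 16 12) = (0 8 16)(2 9 15 12) = [8, 1, 9, 3, 4, 5, 6, 7, 16, 15, 10, 11, 2, 13, 14, 12, 0]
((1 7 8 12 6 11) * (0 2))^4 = (1 6 8)(7 11 12) = [0, 6, 2, 3, 4, 5, 8, 11, 1, 9, 10, 12, 7]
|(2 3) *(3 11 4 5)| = |(2 11 4 5 3)| = 5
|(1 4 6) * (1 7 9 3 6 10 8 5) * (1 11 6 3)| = 9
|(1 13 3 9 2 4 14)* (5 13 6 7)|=|(1 6 7 5 13 3 9 2 4 14)|=10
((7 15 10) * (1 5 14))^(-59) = [0, 5, 2, 3, 4, 14, 6, 15, 8, 9, 7, 11, 12, 13, 1, 10] = (1 5 14)(7 15 10)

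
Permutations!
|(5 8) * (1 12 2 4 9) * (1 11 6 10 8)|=|(1 12 2 4 9 11 6 10 8 5)|=10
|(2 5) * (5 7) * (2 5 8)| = 3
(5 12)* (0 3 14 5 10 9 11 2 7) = [3, 1, 7, 14, 4, 12, 6, 0, 8, 11, 9, 2, 10, 13, 5] = (0 3 14 5 12 10 9 11 2 7)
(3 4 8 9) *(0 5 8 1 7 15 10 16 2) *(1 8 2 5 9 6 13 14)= (0 9 3 4 8 6 13 14 1 7 15 10 16 5 2)= [9, 7, 0, 4, 8, 2, 13, 15, 6, 3, 16, 11, 12, 14, 1, 10, 5]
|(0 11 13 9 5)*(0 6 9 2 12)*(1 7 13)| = 21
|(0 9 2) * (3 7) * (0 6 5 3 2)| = |(0 9)(2 6 5 3 7)| = 10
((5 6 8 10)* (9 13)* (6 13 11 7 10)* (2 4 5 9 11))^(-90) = (2 10 11 5)(4 9 7 13) = [0, 1, 10, 3, 9, 2, 6, 13, 8, 7, 11, 5, 12, 4]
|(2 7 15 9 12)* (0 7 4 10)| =8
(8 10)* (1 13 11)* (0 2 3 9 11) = (0 2 3 9 11 1 13)(8 10) = [2, 13, 3, 9, 4, 5, 6, 7, 10, 11, 8, 1, 12, 0]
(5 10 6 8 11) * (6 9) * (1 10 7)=(1 10 9 6 8 11 5 7)=[0, 10, 2, 3, 4, 7, 8, 1, 11, 6, 9, 5]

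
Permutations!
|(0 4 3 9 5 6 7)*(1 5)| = 8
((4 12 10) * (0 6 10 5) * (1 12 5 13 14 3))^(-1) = [5, 3, 2, 14, 10, 4, 0, 7, 8, 9, 6, 11, 1, 12, 13] = (0 5 4 10 6)(1 3 14 13 12)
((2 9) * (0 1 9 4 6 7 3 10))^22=(0 4 10 2 3 9 7 1 6)=[4, 6, 3, 9, 10, 5, 0, 1, 8, 7, 2]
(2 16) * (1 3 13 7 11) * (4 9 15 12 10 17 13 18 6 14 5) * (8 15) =[0, 3, 16, 18, 9, 4, 14, 11, 15, 8, 17, 1, 10, 7, 5, 12, 2, 13, 6] =(1 3 18 6 14 5 4 9 8 15 12 10 17 13 7 11)(2 16)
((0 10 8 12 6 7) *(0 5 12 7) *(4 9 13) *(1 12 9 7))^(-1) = [6, 8, 2, 3, 13, 7, 12, 4, 10, 5, 0, 11, 1, 9] = (0 6 12 1 8 10)(4 13 9 5 7)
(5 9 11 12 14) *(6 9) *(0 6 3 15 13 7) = [6, 1, 2, 15, 4, 3, 9, 0, 8, 11, 10, 12, 14, 7, 5, 13] = (0 6 9 11 12 14 5 3 15 13 7)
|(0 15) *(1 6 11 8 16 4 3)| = |(0 15)(1 6 11 8 16 4 3)| = 14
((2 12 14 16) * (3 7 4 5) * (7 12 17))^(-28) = (2 16 14 12 3 5 4 7 17) = [0, 1, 16, 5, 7, 4, 6, 17, 8, 9, 10, 11, 3, 13, 12, 15, 14, 2]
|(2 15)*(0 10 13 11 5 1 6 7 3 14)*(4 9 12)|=|(0 10 13 11 5 1 6 7 3 14)(2 15)(4 9 12)|=30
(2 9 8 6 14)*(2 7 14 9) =(6 9 8)(7 14) =[0, 1, 2, 3, 4, 5, 9, 14, 6, 8, 10, 11, 12, 13, 7]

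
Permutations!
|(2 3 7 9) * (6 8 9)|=6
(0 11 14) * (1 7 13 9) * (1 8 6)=(0 11 14)(1 7 13 9 8 6)=[11, 7, 2, 3, 4, 5, 1, 13, 6, 8, 10, 14, 12, 9, 0]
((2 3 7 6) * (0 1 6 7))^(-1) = (7)(0 3 2 6 1) = [3, 0, 6, 2, 4, 5, 1, 7]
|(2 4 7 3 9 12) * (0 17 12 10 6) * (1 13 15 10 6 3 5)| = |(0 17 12 2 4 7 5 1 13 15 10 3 9 6)| = 14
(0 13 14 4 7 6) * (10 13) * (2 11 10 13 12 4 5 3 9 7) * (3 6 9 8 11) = [13, 1, 3, 8, 2, 6, 0, 9, 11, 7, 12, 10, 4, 14, 5] = (0 13 14 5 6)(2 3 8 11 10 12 4)(7 9)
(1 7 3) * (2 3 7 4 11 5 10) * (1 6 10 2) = (1 4 11 5 2 3 6 10) = [0, 4, 3, 6, 11, 2, 10, 7, 8, 9, 1, 5]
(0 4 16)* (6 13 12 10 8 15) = (0 4 16)(6 13 12 10 8 15) = [4, 1, 2, 3, 16, 5, 13, 7, 15, 9, 8, 11, 10, 12, 14, 6, 0]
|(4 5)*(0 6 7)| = 6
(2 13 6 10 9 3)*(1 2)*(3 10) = (1 2 13 6 3)(9 10) = [0, 2, 13, 1, 4, 5, 3, 7, 8, 10, 9, 11, 12, 6]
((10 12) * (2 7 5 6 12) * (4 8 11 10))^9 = (12) = [0, 1, 2, 3, 4, 5, 6, 7, 8, 9, 10, 11, 12]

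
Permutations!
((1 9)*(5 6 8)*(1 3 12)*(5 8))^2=(1 3)(9 12)=[0, 3, 2, 1, 4, 5, 6, 7, 8, 12, 10, 11, 9]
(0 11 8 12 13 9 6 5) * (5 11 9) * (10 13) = [9, 1, 2, 3, 4, 0, 11, 7, 12, 6, 13, 8, 10, 5] = (0 9 6 11 8 12 10 13 5)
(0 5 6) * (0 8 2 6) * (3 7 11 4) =(0 5)(2 6 8)(3 7 11 4) =[5, 1, 6, 7, 3, 0, 8, 11, 2, 9, 10, 4]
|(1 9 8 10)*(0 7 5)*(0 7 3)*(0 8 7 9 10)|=|(0 3 8)(1 10)(5 9 7)|=6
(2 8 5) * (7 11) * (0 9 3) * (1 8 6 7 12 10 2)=(0 9 3)(1 8 5)(2 6 7 11 12 10)=[9, 8, 6, 0, 4, 1, 7, 11, 5, 3, 2, 12, 10]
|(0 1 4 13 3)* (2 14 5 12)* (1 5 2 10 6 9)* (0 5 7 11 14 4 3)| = |(0 7 11 14 2 4 13)(1 3 5 12 10 6 9)| = 7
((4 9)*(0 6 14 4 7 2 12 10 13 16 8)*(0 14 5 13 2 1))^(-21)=(0 6 5 13 16 8 14 4 9 7 1)=[6, 0, 2, 3, 9, 13, 5, 1, 14, 7, 10, 11, 12, 16, 4, 15, 8]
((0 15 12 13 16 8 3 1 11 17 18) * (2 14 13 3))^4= (0 1)(2 8 16 13 14)(3 18)(11 15)(12 17)= [1, 0, 8, 18, 4, 5, 6, 7, 16, 9, 10, 15, 17, 14, 2, 11, 13, 12, 3]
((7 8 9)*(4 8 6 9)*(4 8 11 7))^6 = [0, 1, 2, 3, 11, 5, 9, 6, 8, 4, 10, 7] = (4 11 7 6 9)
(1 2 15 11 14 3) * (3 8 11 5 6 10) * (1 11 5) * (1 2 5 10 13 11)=(1 5 6 13 11 14 8 10 3)(2 15)=[0, 5, 15, 1, 4, 6, 13, 7, 10, 9, 3, 14, 12, 11, 8, 2]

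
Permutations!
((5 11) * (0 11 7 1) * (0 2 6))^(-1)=(0 6 2 1 7 5 11)=[6, 7, 1, 3, 4, 11, 2, 5, 8, 9, 10, 0]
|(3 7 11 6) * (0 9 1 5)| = 4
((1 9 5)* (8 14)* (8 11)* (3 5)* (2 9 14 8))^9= [0, 11, 3, 1, 4, 14, 6, 7, 8, 5, 10, 9, 12, 13, 2]= (1 11 9 5 14 2 3)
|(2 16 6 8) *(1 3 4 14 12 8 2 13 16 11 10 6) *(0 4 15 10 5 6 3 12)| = |(0 4 14)(1 12 8 13 16)(2 11 5 6)(3 15 10)| = 60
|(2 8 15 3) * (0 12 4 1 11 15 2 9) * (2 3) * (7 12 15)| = 30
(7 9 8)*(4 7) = (4 7 9 8) = [0, 1, 2, 3, 7, 5, 6, 9, 4, 8]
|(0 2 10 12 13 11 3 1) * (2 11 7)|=|(0 11 3 1)(2 10 12 13 7)|=20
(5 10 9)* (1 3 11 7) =(1 3 11 7)(5 10 9) =[0, 3, 2, 11, 4, 10, 6, 1, 8, 5, 9, 7]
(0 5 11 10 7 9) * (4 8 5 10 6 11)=(0 10 7 9)(4 8 5)(6 11)=[10, 1, 2, 3, 8, 4, 11, 9, 5, 0, 7, 6]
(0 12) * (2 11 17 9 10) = [12, 1, 11, 3, 4, 5, 6, 7, 8, 10, 2, 17, 0, 13, 14, 15, 16, 9] = (0 12)(2 11 17 9 10)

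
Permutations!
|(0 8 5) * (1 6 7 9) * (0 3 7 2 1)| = 6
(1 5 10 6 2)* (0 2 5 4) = [2, 4, 1, 3, 0, 10, 5, 7, 8, 9, 6] = (0 2 1 4)(5 10 6)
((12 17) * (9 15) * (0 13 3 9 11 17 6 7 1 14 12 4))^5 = (0 11 3 4 15 13 17 9) = [11, 1, 2, 4, 15, 5, 6, 7, 8, 0, 10, 3, 12, 17, 14, 13, 16, 9]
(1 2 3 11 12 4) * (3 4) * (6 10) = [0, 2, 4, 11, 1, 5, 10, 7, 8, 9, 6, 12, 3] = (1 2 4)(3 11 12)(6 10)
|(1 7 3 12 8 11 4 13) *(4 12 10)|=|(1 7 3 10 4 13)(8 11 12)|=6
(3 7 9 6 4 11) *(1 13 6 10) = (1 13 6 4 11 3 7 9 10) = [0, 13, 2, 7, 11, 5, 4, 9, 8, 10, 1, 3, 12, 6]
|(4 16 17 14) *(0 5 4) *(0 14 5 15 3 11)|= |(0 15 3 11)(4 16 17 5)|= 4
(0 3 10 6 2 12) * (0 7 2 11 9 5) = [3, 1, 12, 10, 4, 0, 11, 2, 8, 5, 6, 9, 7] = (0 3 10 6 11 9 5)(2 12 7)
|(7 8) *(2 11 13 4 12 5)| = |(2 11 13 4 12 5)(7 8)| = 6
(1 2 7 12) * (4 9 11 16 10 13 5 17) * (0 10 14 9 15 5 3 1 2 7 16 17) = [10, 7, 16, 1, 15, 0, 6, 12, 8, 11, 13, 17, 2, 3, 9, 5, 14, 4] = (0 10 13 3 1 7 12 2 16 14 9 11 17 4 15 5)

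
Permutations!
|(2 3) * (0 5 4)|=|(0 5 4)(2 3)|=6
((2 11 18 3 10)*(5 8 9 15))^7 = (2 18 10 11 3)(5 15 9 8) = [0, 1, 18, 2, 4, 15, 6, 7, 5, 8, 11, 3, 12, 13, 14, 9, 16, 17, 10]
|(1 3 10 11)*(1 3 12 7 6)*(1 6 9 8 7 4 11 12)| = |(3 10 12 4 11)(7 9 8)| = 15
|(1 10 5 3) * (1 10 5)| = 4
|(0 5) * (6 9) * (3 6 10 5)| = |(0 3 6 9 10 5)| = 6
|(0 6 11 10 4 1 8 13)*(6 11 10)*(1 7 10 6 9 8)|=|(0 11 9 8 13)(4 7 10)|=15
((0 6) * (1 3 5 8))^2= (1 5)(3 8)= [0, 5, 2, 8, 4, 1, 6, 7, 3]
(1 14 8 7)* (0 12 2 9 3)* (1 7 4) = (0 12 2 9 3)(1 14 8 4) = [12, 14, 9, 0, 1, 5, 6, 7, 4, 3, 10, 11, 2, 13, 8]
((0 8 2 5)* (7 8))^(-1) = (0 5 2 8 7) = [5, 1, 8, 3, 4, 2, 6, 0, 7]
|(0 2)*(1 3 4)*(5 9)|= 6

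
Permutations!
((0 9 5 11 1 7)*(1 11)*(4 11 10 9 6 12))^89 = (0 7 1 5 9 10 11 4 12 6) = [7, 5, 2, 3, 12, 9, 0, 1, 8, 10, 11, 4, 6]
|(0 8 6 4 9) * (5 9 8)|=3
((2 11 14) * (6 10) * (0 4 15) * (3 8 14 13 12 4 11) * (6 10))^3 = [12, 1, 14, 2, 11, 5, 6, 7, 3, 9, 10, 4, 0, 15, 8, 13] = (0 12)(2 14 8 3)(4 11)(13 15)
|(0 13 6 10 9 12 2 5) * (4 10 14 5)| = |(0 13 6 14 5)(2 4 10 9 12)| = 5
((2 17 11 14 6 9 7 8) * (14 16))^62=(2 8 7 9 6 14 16 11 17)=[0, 1, 8, 3, 4, 5, 14, 9, 7, 6, 10, 17, 12, 13, 16, 15, 11, 2]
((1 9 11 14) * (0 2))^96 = (14) = [0, 1, 2, 3, 4, 5, 6, 7, 8, 9, 10, 11, 12, 13, 14]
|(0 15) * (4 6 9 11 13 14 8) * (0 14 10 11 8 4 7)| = |(0 15 14 4 6 9 8 7)(10 11 13)| = 24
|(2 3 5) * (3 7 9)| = 5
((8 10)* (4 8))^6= [0, 1, 2, 3, 4, 5, 6, 7, 8, 9, 10]= (10)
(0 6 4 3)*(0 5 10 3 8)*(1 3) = (0 6 4 8)(1 3 5 10) = [6, 3, 2, 5, 8, 10, 4, 7, 0, 9, 1]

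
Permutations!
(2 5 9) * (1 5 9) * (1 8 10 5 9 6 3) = (1 9 2 6 3)(5 8 10) = [0, 9, 6, 1, 4, 8, 3, 7, 10, 2, 5]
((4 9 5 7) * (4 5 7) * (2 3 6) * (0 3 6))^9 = [3, 1, 6, 0, 9, 4, 2, 5, 8, 7] = (0 3)(2 6)(4 9 7 5)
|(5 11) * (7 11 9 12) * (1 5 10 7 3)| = |(1 5 9 12 3)(7 11 10)| = 15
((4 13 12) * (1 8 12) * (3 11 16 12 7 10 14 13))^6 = (3 11 16 12 4) = [0, 1, 2, 11, 3, 5, 6, 7, 8, 9, 10, 16, 4, 13, 14, 15, 12]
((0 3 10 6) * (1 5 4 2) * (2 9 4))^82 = [10, 5, 1, 6, 4, 2, 3, 7, 8, 9, 0] = (0 10)(1 5 2)(3 6)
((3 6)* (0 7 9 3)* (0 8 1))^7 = (9) = [0, 1, 2, 3, 4, 5, 6, 7, 8, 9]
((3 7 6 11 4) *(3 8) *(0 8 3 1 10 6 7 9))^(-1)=(0 9 3 4 11 6 10 1 8)=[9, 8, 2, 4, 11, 5, 10, 7, 0, 3, 1, 6]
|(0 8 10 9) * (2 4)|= |(0 8 10 9)(2 4)|= 4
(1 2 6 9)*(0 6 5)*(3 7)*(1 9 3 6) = (9)(0 1 2 5)(3 7 6) = [1, 2, 5, 7, 4, 0, 3, 6, 8, 9]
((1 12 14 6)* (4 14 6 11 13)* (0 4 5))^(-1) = [5, 6, 2, 3, 0, 13, 12, 7, 8, 9, 10, 14, 1, 11, 4] = (0 5 13 11 14 4)(1 6 12)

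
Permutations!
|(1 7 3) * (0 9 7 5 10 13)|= |(0 9 7 3 1 5 10 13)|= 8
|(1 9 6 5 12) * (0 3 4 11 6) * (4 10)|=|(0 3 10 4 11 6 5 12 1 9)|=10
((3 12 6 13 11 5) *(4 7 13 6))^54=(3 11 7 12 5 13 4)=[0, 1, 2, 11, 3, 13, 6, 12, 8, 9, 10, 7, 5, 4]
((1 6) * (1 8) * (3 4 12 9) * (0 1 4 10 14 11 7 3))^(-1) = (0 9 12 4 8 6 1)(3 7 11 14 10) = [9, 0, 2, 7, 8, 5, 1, 11, 6, 12, 3, 14, 4, 13, 10]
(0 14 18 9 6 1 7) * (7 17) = (0 14 18 9 6 1 17 7) = [14, 17, 2, 3, 4, 5, 1, 0, 8, 6, 10, 11, 12, 13, 18, 15, 16, 7, 9]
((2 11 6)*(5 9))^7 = [0, 1, 11, 3, 4, 9, 2, 7, 8, 5, 10, 6] = (2 11 6)(5 9)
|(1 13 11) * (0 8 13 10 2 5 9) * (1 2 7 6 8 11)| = |(0 11 2 5 9)(1 10 7 6 8 13)| = 30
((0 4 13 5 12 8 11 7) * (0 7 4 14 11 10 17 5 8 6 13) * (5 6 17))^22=(0 11)(4 14)(5 12 17 6 13 8 10)=[11, 1, 2, 3, 14, 12, 13, 7, 10, 9, 5, 0, 17, 8, 4, 15, 16, 6]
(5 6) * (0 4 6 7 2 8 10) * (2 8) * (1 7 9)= (0 4 6 5 9 1 7 8 10)= [4, 7, 2, 3, 6, 9, 5, 8, 10, 1, 0]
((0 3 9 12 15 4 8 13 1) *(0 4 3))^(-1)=[0, 13, 2, 15, 1, 5, 6, 7, 4, 3, 10, 11, 9, 8, 14, 12]=(1 13 8 4)(3 15 12 9)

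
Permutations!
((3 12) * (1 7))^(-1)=(1 7)(3 12)=[0, 7, 2, 12, 4, 5, 6, 1, 8, 9, 10, 11, 3]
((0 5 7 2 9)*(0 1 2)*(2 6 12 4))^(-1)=[7, 9, 4, 3, 12, 0, 1, 5, 8, 2, 10, 11, 6]=(0 7 5)(1 9 2 4 12 6)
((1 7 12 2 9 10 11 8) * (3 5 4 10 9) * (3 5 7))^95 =(1 5)(2 8)(3 4)(7 10)(11 12) =[0, 5, 8, 4, 3, 1, 6, 10, 2, 9, 7, 12, 11]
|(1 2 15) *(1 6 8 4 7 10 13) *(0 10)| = 10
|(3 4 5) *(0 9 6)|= |(0 9 6)(3 4 5)|= 3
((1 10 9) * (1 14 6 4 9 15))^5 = (1 15 10)(4 9 14 6) = [0, 15, 2, 3, 9, 5, 4, 7, 8, 14, 1, 11, 12, 13, 6, 10]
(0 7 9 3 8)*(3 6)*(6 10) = (0 7 9 10 6 3 8) = [7, 1, 2, 8, 4, 5, 3, 9, 0, 10, 6]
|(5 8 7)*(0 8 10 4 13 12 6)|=|(0 8 7 5 10 4 13 12 6)|=9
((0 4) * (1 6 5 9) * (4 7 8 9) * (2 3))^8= (9)= [0, 1, 2, 3, 4, 5, 6, 7, 8, 9]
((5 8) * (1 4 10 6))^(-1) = (1 6 10 4)(5 8) = [0, 6, 2, 3, 1, 8, 10, 7, 5, 9, 4]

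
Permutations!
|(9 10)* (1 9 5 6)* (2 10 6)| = |(1 9 6)(2 10 5)| = 3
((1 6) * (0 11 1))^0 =[0, 1, 2, 3, 4, 5, 6, 7, 8, 9, 10, 11] =(11)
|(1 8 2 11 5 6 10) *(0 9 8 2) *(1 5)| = |(0 9 8)(1 2 11)(5 6 10)| = 3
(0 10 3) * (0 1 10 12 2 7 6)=(0 12 2 7 6)(1 10 3)=[12, 10, 7, 1, 4, 5, 0, 6, 8, 9, 3, 11, 2]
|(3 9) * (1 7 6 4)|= |(1 7 6 4)(3 9)|= 4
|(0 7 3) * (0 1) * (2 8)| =4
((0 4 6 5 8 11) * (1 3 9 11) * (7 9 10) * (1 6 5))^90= (0 5 6 3 7 11 4 8 1 10 9)= [5, 10, 2, 7, 8, 6, 3, 11, 1, 0, 9, 4]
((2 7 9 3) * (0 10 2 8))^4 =(0 9 10 3 2 8 7) =[9, 1, 8, 2, 4, 5, 6, 0, 7, 10, 3]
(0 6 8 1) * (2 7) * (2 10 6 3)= (0 3 2 7 10 6 8 1)= [3, 0, 7, 2, 4, 5, 8, 10, 1, 9, 6]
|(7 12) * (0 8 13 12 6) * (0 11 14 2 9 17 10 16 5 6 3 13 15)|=36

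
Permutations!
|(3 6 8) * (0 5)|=|(0 5)(3 6 8)|=6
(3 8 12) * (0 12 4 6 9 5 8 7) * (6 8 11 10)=[12, 1, 2, 7, 8, 11, 9, 0, 4, 5, 6, 10, 3]=(0 12 3 7)(4 8)(5 11 10 6 9)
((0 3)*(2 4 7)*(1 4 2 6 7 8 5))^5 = (0 3)(1 4 8 5)(6 7) = [3, 4, 2, 0, 8, 1, 7, 6, 5]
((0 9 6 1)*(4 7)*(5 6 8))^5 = (0 1 6 5 8 9)(4 7) = [1, 6, 2, 3, 7, 8, 5, 4, 9, 0]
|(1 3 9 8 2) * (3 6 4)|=7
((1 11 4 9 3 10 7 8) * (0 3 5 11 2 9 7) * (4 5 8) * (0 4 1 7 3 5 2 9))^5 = [5, 9, 0, 4, 10, 11, 6, 1, 7, 8, 3, 2] = (0 5 11 2)(1 9 8 7)(3 4 10)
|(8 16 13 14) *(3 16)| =5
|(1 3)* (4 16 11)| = 6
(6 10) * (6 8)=[0, 1, 2, 3, 4, 5, 10, 7, 6, 9, 8]=(6 10 8)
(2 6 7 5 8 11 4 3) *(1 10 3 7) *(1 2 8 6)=(1 10 3 8 11 4 7 5 6 2)=[0, 10, 1, 8, 7, 6, 2, 5, 11, 9, 3, 4]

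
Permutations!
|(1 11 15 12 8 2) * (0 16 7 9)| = 12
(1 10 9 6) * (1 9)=(1 10)(6 9)=[0, 10, 2, 3, 4, 5, 9, 7, 8, 6, 1]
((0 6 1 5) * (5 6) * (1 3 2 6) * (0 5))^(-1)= (2 3 6)= [0, 1, 3, 6, 4, 5, 2]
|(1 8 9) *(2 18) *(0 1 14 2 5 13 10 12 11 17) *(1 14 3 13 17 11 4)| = |(0 14 2 18 5 17)(1 8 9 3 13 10 12 4)| = 24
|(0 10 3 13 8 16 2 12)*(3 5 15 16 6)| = |(0 10 5 15 16 2 12)(3 13 8 6)| = 28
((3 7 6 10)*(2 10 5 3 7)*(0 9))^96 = [0, 1, 2, 3, 4, 5, 6, 7, 8, 9, 10] = (10)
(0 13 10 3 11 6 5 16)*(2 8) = (0 13 10 3 11 6 5 16)(2 8) = [13, 1, 8, 11, 4, 16, 5, 7, 2, 9, 3, 6, 12, 10, 14, 15, 0]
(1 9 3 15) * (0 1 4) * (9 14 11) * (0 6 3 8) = (0 1 14 11 9 8)(3 15 4 6) = [1, 14, 2, 15, 6, 5, 3, 7, 0, 8, 10, 9, 12, 13, 11, 4]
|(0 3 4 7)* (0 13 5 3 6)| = |(0 6)(3 4 7 13 5)| = 10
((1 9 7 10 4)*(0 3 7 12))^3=(0 10 9 3 4 12 7 1)=[10, 0, 2, 4, 12, 5, 6, 1, 8, 3, 9, 11, 7]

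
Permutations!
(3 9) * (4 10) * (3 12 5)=(3 9 12 5)(4 10)=[0, 1, 2, 9, 10, 3, 6, 7, 8, 12, 4, 11, 5]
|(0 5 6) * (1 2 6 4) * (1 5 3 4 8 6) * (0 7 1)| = 9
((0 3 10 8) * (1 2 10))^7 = (0 3 1 2 10 8) = [3, 2, 10, 1, 4, 5, 6, 7, 0, 9, 8]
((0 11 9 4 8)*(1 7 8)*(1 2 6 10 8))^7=(0 8 10 6 2 4 9 11)(1 7)=[8, 7, 4, 3, 9, 5, 2, 1, 10, 11, 6, 0]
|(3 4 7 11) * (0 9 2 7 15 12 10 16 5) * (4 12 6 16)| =|(0 9 2 7 11 3 12 10 4 15 6 16 5)| =13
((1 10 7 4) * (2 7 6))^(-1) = [0, 4, 6, 3, 7, 5, 10, 2, 8, 9, 1] = (1 4 7 2 6 10)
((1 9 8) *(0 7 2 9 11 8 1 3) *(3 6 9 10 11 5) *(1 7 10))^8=(0 1 9 11 3 2 6 10 5 7 8)=[1, 9, 6, 2, 4, 7, 10, 8, 0, 11, 5, 3]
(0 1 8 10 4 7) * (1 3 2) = (0 3 2 1 8 10 4 7) = [3, 8, 1, 2, 7, 5, 6, 0, 10, 9, 4]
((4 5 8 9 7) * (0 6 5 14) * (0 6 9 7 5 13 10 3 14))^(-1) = [4, 1, 2, 10, 7, 9, 14, 8, 5, 0, 13, 11, 12, 6, 3] = (0 4 7 8 5 9)(3 10 13 6 14)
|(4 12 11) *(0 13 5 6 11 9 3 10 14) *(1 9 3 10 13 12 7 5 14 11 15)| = 45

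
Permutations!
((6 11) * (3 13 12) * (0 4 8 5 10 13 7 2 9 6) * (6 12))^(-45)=(0 5 6 4 10 11 8 13)=[5, 1, 2, 3, 10, 6, 4, 7, 13, 9, 11, 8, 12, 0]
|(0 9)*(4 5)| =2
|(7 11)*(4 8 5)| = |(4 8 5)(7 11)| = 6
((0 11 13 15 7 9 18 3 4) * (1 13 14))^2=(0 14 13 7 18 4 11 1 15 9 3)=[14, 15, 2, 0, 11, 5, 6, 18, 8, 3, 10, 1, 12, 7, 13, 9, 16, 17, 4]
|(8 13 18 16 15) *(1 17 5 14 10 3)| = |(1 17 5 14 10 3)(8 13 18 16 15)| = 30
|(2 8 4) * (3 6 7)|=3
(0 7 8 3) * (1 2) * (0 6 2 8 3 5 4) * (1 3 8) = (0 7 8 5 4)(2 3 6) = [7, 1, 3, 6, 0, 4, 2, 8, 5]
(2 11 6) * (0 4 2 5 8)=(0 4 2 11 6 5 8)=[4, 1, 11, 3, 2, 8, 5, 7, 0, 9, 10, 6]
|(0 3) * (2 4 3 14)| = |(0 14 2 4 3)| = 5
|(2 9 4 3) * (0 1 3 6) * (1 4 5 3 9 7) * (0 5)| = 9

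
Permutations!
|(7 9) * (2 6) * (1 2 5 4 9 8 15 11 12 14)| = 12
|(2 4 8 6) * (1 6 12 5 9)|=|(1 6 2 4 8 12 5 9)|=8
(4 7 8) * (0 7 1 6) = (0 7 8 4 1 6) = [7, 6, 2, 3, 1, 5, 0, 8, 4]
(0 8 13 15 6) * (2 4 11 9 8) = (0 2 4 11 9 8 13 15 6) = [2, 1, 4, 3, 11, 5, 0, 7, 13, 8, 10, 9, 12, 15, 14, 6]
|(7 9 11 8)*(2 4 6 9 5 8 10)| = |(2 4 6 9 11 10)(5 8 7)| = 6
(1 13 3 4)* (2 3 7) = [0, 13, 3, 4, 1, 5, 6, 2, 8, 9, 10, 11, 12, 7] = (1 13 7 2 3 4)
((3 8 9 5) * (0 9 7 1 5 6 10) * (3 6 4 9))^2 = [8, 6, 2, 7, 4, 10, 0, 5, 1, 9, 3] = (0 8 1 6)(3 7 5 10)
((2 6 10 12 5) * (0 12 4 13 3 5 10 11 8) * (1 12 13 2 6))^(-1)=[8, 2, 4, 13, 10, 3, 5, 7, 11, 9, 12, 6, 1, 0]=(0 8 11 6 5 3 13)(1 2 4 10 12)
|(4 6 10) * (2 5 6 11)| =6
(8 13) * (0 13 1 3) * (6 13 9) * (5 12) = (0 9 6 13 8 1 3)(5 12) = [9, 3, 2, 0, 4, 12, 13, 7, 1, 6, 10, 11, 5, 8]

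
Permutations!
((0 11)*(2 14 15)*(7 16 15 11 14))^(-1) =[11, 1, 15, 3, 4, 5, 6, 2, 8, 9, 10, 14, 12, 13, 0, 16, 7] =(0 11 14)(2 15 16 7)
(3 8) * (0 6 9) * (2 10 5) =[6, 1, 10, 8, 4, 2, 9, 7, 3, 0, 5] =(0 6 9)(2 10 5)(3 8)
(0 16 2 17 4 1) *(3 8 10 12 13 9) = (0 16 2 17 4 1)(3 8 10 12 13 9) = [16, 0, 17, 8, 1, 5, 6, 7, 10, 3, 12, 11, 13, 9, 14, 15, 2, 4]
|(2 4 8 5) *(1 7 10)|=|(1 7 10)(2 4 8 5)|=12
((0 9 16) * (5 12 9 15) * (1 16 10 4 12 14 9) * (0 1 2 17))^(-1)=(0 17 2 12 4 10 9 14 5 15)(1 16)=[17, 16, 12, 3, 10, 15, 6, 7, 8, 14, 9, 11, 4, 13, 5, 0, 1, 2]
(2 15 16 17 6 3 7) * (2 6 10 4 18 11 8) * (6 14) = (2 15 16 17 10 4 18 11 8)(3 7 14 6) = [0, 1, 15, 7, 18, 5, 3, 14, 2, 9, 4, 8, 12, 13, 6, 16, 17, 10, 11]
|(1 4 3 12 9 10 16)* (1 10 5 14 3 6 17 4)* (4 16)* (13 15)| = 10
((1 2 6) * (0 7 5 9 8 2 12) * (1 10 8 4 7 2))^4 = [8, 6, 1, 3, 4, 5, 12, 7, 2, 9, 0, 11, 10] = (0 8 2 1 6 12 10)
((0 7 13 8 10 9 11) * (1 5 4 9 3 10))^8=[11, 8, 2, 3, 5, 1, 6, 0, 13, 4, 10, 9, 12, 7]=(0 11 9 4 5 1 8 13 7)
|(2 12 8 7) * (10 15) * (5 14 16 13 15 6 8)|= |(2 12 5 14 16 13 15 10 6 8 7)|= 11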